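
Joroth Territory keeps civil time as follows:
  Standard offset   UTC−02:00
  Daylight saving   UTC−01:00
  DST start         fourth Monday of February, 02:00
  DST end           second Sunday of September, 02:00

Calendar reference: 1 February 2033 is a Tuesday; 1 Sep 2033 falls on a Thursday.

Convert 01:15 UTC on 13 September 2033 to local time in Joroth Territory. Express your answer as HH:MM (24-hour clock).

23:15

1 February 2033 is a Tuesday, so the first Monday is February 7 and the fourth is February 28.
1 September 2033 is a Thursday, so the first Sunday is September 4 and the second is September 11.
At the standard offset (UTC−02:00), 01:15 UTC − 2h = 23:15 Joroth Territory standard time (rolling into the previous day, 12 September 2033).
The standard-time date in Joroth Territory, 12 September 2033, does not fall between 28 February and 11 September, so daylight saving is not in effect and Joroth Territory is at UTC−02:00.
01:15 UTC − 2h = 23:15 local (rolling into the previous day, 12 September 2033).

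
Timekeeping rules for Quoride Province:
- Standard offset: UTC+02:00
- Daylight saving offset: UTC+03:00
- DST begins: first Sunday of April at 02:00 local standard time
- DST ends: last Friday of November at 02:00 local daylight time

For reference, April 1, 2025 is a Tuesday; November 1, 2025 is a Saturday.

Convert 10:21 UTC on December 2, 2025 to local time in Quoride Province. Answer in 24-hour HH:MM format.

1 April 2025 is a Tuesday, so the first Sunday is April 6.
1 November 2025 is a Saturday, so Fridays fall on 7, 14, 21, 28; the last is November 28.
At the standard offset (UTC+02:00), 10:21 UTC + 2h = 12:21 Quoride Province standard time.
The standard-time date in Quoride Province, December 2, 2025, is outside the daylight-saving period (6 April – 28 November), so Quoride Province is on standard time, UTC+02:00.
10:21 UTC + 2h = 12:21 local.

12:21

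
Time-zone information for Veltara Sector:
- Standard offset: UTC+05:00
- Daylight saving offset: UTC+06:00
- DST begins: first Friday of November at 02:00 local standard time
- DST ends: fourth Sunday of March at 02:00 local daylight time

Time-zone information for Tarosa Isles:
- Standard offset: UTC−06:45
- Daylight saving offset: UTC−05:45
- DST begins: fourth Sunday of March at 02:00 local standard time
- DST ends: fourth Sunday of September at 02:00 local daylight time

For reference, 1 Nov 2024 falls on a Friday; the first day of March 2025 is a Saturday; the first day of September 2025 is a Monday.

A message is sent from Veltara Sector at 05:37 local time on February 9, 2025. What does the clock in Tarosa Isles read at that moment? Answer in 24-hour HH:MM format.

16:52

1 November 2024 is a Friday, so the first Friday is November 1.
1 March 2025 is a Saturday, so the first Sunday is March 2 and the fourth is March 23.
February 9, 2025 lies within the daylight-saving period (1 November 2024 – 23 March 2025), so Veltara Sector is on daylight time, UTC+06:00.
05:37 Veltara Sector − 6h = 23:37 UTC (rolling into the previous day, 8 February 2025).
1 March 2025 is a Saturday, so the first Sunday is March 2 and the fourth is March 23.
1 September 2025 is a Monday, so the first Sunday is September 7 and the fourth is September 28.
At the standard offset (UTC−06:45), 23:37 UTC − 6h45m = 16:52 Tarosa Isles standard time.
The standard-time date in Tarosa Isles, February 8, 2025, is outside the daylight-saving period (23 March – 28 September), so Tarosa Isles is on standard time, UTC−06:45.
23:37 UTC − 6h45m = 16:52 Tarosa Isles.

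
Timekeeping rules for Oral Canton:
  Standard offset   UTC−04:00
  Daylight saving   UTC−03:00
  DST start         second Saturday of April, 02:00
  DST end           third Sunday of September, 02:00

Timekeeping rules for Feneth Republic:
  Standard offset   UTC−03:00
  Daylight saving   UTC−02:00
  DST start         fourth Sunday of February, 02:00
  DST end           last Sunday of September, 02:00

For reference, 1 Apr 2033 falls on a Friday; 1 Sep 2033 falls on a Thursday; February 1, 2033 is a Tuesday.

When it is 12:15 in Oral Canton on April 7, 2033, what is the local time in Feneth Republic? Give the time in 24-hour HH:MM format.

1 April 2033 is a Friday, so the first Saturday is April 2 and the second is April 9.
1 September 2033 is a Thursday, so the first Sunday is September 4 and the third is September 18.
April 7, 2033 does not fall between 9 April and 18 September, so daylight saving is not in effect and Oral Canton is at UTC−04:00.
12:15 Oral Canton + 4h = 16:15 UTC.
1 February 2033 is a Tuesday, so the first Sunday is February 6 and the fourth is February 27.
1 September 2033 is a Thursday, so Sundays fall on 4, 11, 18, 25; the last is September 25.
At the standard offset (UTC−03:00), 16:15 UTC − 3h = 13:15 Feneth Republic standard time.
The standard-time date in Feneth Republic, April 7, 2033, lies within the daylight-saving period (27 February – 25 September), so Feneth Republic is on daylight time, UTC−02:00.
16:15 UTC − 2h = 14:15 Feneth Republic.

14:15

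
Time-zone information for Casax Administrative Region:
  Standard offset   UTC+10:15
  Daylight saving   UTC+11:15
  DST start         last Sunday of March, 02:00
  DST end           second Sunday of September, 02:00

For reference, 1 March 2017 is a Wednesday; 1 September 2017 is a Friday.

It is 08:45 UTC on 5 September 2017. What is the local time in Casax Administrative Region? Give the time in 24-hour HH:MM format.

1 March 2017 is a Wednesday, so Sundays fall on 5, 12, 19, 26; the last is March 26.
1 September 2017 is a Friday, so the first Sunday is September 3 and the second is September 10.
At the standard offset (UTC+10:15), 08:45 UTC + 10h15m = 19:00 Casax Administrative Region standard time.
The standard-time date in Casax Administrative Region, 5 September 2017, falls between 26 March and 10 September, so daylight saving is in effect and Casax Administrative Region is at UTC+11:15.
08:45 UTC + 11h15m = 20:00 local.

20:00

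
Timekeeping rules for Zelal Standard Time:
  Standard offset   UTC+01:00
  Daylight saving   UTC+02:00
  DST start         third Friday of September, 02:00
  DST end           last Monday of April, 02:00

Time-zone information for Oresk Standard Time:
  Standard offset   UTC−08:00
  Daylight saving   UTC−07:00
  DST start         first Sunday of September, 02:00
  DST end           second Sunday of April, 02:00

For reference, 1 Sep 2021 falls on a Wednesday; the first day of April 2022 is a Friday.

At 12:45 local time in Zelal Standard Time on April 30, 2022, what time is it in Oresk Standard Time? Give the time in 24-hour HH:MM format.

03:45

1 September 2021 is a Wednesday, so the first Friday is September 3 and the third is September 17.
1 April 2022 is a Friday, so Mondays fall on 4, 11, 18, 25; the last is April 25.
April 30, 2022 is outside the daylight-saving period (17 September 2021 – 25 April 2022), so Zelal Standard Time is on standard time, UTC+01:00.
12:45 Zelal Standard Time − 1h = 11:45 UTC.
1 September 2021 is a Wednesday, so the first Sunday is September 5.
1 April 2022 is a Friday, so the first Sunday is April 3 and the second is April 10.
At the standard offset (UTC−08:00), 11:45 UTC − 8h = 03:45 Oresk Standard Time standard time.
The standard-time date in Oresk Standard Time, April 30, 2022, does not fall between 5 September 2021 and 10 April 2022, so daylight saving is not in effect and Oresk Standard Time is at UTC−08:00.
11:45 UTC − 8h = 03:45 Oresk Standard Time.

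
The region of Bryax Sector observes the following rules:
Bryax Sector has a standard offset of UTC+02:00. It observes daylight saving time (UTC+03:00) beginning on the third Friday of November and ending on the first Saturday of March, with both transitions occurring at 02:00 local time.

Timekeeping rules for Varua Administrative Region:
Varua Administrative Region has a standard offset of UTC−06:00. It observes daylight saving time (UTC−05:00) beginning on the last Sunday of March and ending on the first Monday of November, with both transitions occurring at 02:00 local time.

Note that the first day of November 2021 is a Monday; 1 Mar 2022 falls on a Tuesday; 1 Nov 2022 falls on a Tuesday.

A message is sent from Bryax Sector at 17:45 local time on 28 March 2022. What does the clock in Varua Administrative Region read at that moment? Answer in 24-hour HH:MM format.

10:45

1 November 2021 is a Monday, so the first Friday is November 5 and the third is November 19.
1 March 2022 is a Tuesday, so the first Saturday is March 5.
28 March 2022 does not fall between 19 November 2021 and 5 March 2022, so daylight saving is not in effect and Bryax Sector is at UTC+02:00.
17:45 Bryax Sector − 2h = 15:45 UTC.
1 March 2022 is a Tuesday, so Sundays fall on 6, 13, 20, 27; the last is March 27.
1 November 2022 is a Tuesday, so the first Monday is November 7.
At the standard offset (UTC−06:00), 15:45 UTC − 6h = 09:45 Varua Administrative Region standard time.
The standard-time date in Varua Administrative Region, 28 March 2022, falls between 27 March and 7 November, so daylight saving is in effect and Varua Administrative Region is at UTC−05:00.
15:45 UTC − 5h = 10:45 Varua Administrative Region.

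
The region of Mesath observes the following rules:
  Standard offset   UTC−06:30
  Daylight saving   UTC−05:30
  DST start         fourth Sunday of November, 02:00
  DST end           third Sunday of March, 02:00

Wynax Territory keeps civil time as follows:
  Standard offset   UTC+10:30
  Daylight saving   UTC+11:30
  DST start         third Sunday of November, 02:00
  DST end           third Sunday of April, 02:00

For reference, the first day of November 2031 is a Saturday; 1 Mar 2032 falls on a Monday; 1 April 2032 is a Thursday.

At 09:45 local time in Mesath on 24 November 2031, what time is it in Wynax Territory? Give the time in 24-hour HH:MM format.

1 November 2031 is a Saturday, so the first Sunday is November 2 and the fourth is November 23.
1 March 2032 is a Monday, so the first Sunday is March 7 and the third is March 21.
24 November 2031 lies within the daylight-saving period (23 November 2031 – 21 March 2032), so Mesath is on daylight time, UTC−05:30.
09:45 Mesath + 5h30m = 15:15 UTC.
1 November 2031 is a Saturday, so the first Sunday is November 2 and the third is November 16.
1 April 2032 is a Thursday, so the first Sunday is April 4 and the third is April 18.
At the standard offset (UTC+10:30), 15:15 UTC + 10h30m = 01:45 Wynax Territory standard time (rolling into the next day, 25 November 2031).
The standard-time date in Wynax Territory, 25 November 2031, falls between 16 November 2031 and 18 April 2032, so daylight saving is in effect and Wynax Territory is at UTC+11:30.
15:15 UTC + 11h30m = 02:45 Wynax Territory (rolling into the next day, 25 November 2031).

02:45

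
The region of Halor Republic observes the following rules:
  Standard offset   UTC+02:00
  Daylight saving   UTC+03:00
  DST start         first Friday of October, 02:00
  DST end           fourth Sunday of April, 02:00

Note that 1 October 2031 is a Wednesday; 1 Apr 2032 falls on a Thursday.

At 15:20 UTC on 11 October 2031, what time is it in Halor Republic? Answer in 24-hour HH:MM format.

1 October 2031 is a Wednesday, so the first Friday is October 3.
1 April 2032 is a Thursday, so the first Sunday is April 4 and the fourth is April 25.
At the standard offset (UTC+02:00), 15:20 UTC + 2h = 17:20 Halor Republic standard time.
The standard-time date in Halor Republic, 11 October 2031, lies within the daylight-saving period (3 October 2031 – 25 April 2032), so Halor Republic is on daylight time, UTC+03:00.
15:20 UTC + 3h = 18:20 local.

18:20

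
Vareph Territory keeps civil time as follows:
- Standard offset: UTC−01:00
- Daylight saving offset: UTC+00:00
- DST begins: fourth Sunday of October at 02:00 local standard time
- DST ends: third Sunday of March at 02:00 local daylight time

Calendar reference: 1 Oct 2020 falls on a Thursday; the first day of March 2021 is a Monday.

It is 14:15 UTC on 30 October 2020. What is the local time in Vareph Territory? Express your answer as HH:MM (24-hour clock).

1 October 2020 is a Thursday, so the first Sunday is October 4 and the fourth is October 25.
1 March 2021 is a Monday, so the first Sunday is March 7 and the third is March 21.
At the standard offset (UTC−01:00), 14:15 UTC − 1h = 13:15 Vareph Territory standard time.
The standard-time date in Vareph Territory, 30 October 2020, falls between 25 October 2020 and 21 March 2021, so daylight saving is in effect and Vareph Territory is at UTC+00:00.
14:15 UTC + 0h = 14:15 local.

14:15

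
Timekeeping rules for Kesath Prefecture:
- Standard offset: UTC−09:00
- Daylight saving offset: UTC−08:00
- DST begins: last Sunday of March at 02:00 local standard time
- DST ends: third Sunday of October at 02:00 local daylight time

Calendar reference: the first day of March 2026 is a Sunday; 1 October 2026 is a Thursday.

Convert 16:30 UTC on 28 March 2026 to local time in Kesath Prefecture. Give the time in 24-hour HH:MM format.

07:30

1 March 2026 is a Sunday, so Sundays fall on 1, 8, 15, 22, 29; the last is March 29.
1 October 2026 is a Thursday, so the first Sunday is October 4 and the third is October 18.
At the standard offset (UTC−09:00), 16:30 UTC − 9h = 07:30 Kesath Prefecture standard time.
Daylight saving runs 29 March – 18 October; the standard-time date in Kesath Prefecture, 28 March 2026, is outside that window, so Kesath Prefecture is on standard time at UTC−09:00.
16:30 UTC − 9h = 07:30 local.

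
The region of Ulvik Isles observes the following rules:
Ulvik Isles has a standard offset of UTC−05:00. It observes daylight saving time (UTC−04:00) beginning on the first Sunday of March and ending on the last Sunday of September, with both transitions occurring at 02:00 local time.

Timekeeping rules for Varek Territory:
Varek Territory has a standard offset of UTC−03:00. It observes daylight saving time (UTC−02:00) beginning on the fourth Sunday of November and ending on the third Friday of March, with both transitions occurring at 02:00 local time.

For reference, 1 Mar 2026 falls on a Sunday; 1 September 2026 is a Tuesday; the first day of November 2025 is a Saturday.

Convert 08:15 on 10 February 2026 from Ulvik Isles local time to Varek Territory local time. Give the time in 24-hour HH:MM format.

1 March 2026 is a Sunday, so the first Sunday is March 1.
1 September 2026 is a Tuesday, so Sundays fall on 6, 13, 20, 27; the last is September 27.
Daylight saving runs 1 March – 27 September; 10 February 2026 is outside that window, so Ulvik Isles is on standard time at UTC−05:00.
08:15 Ulvik Isles + 5h = 13:15 UTC.
1 November 2025 is a Saturday, so the first Sunday is November 2 and the fourth is November 23.
1 March 2026 is a Sunday, so the first Friday is March 6 and the third is March 20.
At the standard offset (UTC−03:00), 13:15 UTC − 3h = 10:15 Varek Territory standard time.
The standard-time date in Varek Territory, 10 February 2026, falls between 23 November 2025 and 20 March 2026, so daylight saving is in effect and Varek Territory is at UTC−02:00.
13:15 UTC − 2h = 11:15 Varek Territory.

11:15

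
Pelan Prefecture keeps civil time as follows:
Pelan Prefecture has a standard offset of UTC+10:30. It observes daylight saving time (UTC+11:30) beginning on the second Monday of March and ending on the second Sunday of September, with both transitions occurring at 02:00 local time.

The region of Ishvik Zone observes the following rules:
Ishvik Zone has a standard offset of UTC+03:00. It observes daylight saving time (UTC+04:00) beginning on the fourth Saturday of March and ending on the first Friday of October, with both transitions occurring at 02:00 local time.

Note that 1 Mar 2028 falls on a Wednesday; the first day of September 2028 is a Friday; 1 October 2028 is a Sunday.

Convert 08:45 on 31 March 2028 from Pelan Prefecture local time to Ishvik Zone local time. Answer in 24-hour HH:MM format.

1 March 2028 is a Wednesday, so the first Monday is March 6 and the second is March 13.
1 September 2028 is a Friday, so the first Sunday is September 3 and the second is September 10.
Daylight saving runs 13 March – 10 September; 31 March 2028 is inside that window, so Pelan Prefecture is at UTC+11:30.
08:45 Pelan Prefecture − 11h30m = 21:15 UTC (rolling into the previous day, 30 March 2028).
1 March 2028 is a Wednesday, so the first Saturday is March 4 and the fourth is March 25.
1 October 2028 is a Sunday, so the first Friday is October 6.
At the standard offset (UTC+03:00), 21:15 UTC + 3h = 00:15 Ishvik Zone standard time (rolling into the next day, 31 March 2028).
The standard-time date in Ishvik Zone, 31 March 2028, falls between 25 March and 6 October, so daylight saving is in effect and Ishvik Zone is at UTC+04:00.
21:15 UTC + 4h = 01:15 Ishvik Zone (rolling into the next day, 31 March 2028).

01:15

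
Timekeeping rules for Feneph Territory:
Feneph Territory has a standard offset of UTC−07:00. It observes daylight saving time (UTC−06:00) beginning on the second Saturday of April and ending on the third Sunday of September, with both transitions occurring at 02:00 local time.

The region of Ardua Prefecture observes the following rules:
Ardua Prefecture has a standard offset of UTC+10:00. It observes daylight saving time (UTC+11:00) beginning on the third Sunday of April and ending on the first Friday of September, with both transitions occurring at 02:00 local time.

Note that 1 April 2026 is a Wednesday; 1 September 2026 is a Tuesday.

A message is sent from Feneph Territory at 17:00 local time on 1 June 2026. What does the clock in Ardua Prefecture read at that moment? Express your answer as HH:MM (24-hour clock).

10:00

1 April 2026 is a Wednesday, so the first Saturday is April 4 and the second is April 11.
1 September 2026 is a Tuesday, so the first Sunday is September 6 and the third is September 20.
1 June 2026 falls between 11 April and 20 September, so daylight saving is in effect and Feneph Territory is at UTC−06:00.
17:00 Feneph Territory + 6h = 23:00 UTC.
1 April 2026 is a Wednesday, so the first Sunday is April 5 and the third is April 19.
1 September 2026 is a Tuesday, so the first Friday is September 4.
At the standard offset (UTC+10:00), 23:00 UTC + 10h = 09:00 Ardua Prefecture standard time (rolling into the next day, 2 June 2026).
The standard-time date in Ardua Prefecture, 2 June 2026, falls between 19 April and 4 September, so daylight saving is in effect and Ardua Prefecture is at UTC+11:00.
23:00 UTC + 11h = 10:00 Ardua Prefecture (rolling into the next day, 2 June 2026).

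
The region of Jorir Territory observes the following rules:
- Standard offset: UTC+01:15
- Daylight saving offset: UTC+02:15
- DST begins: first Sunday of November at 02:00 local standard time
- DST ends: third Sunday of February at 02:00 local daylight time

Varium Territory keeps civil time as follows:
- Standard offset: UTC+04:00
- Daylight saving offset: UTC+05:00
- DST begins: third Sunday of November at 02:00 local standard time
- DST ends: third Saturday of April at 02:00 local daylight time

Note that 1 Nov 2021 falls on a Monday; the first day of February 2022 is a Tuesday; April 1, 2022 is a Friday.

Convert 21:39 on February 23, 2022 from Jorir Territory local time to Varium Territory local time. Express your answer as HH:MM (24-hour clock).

1 November 2021 is a Monday, so the first Sunday is November 7.
1 February 2022 is a Tuesday, so the first Sunday is February 6 and the third is February 20.
February 23, 2022 does not fall between 7 November 2021 and 20 February 2022, so daylight saving is not in effect and Jorir Territory is at UTC+01:15.
21:39 Jorir Territory − 1h15m = 20:24 UTC.
1 November 2021 is a Monday, so the first Sunday is November 7 and the third is November 21.
1 April 2022 is a Friday, so the first Saturday is April 2 and the third is April 16.
At the standard offset (UTC+04:00), 20:24 UTC + 4h = 00:24 Varium Territory standard time (rolling into the next day, 24 February 2022).
The standard-time date in Varium Territory, February 24, 2022, falls between 21 November 2021 and 16 April 2022, so daylight saving is in effect and Varium Territory is at UTC+05:00.
20:24 UTC + 5h = 01:24 Varium Territory (rolling into the next day, 24 February 2022).

01:24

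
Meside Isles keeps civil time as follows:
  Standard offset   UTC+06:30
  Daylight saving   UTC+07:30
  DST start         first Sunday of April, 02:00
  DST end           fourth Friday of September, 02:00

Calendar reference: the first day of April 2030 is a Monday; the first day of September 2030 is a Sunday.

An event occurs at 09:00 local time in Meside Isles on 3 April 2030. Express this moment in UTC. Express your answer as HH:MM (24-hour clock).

02:30

1 April 2030 is a Monday, so the first Sunday is April 7.
1 September 2030 is a Sunday, so the first Friday is September 6 and the fourth is September 27.
Daylight saving runs 7 April – 27 September; 3 April 2030 is outside that window, so Meside Isles is on standard time at UTC+06:30.
09:00 local − 6h30m = 02:30 UTC.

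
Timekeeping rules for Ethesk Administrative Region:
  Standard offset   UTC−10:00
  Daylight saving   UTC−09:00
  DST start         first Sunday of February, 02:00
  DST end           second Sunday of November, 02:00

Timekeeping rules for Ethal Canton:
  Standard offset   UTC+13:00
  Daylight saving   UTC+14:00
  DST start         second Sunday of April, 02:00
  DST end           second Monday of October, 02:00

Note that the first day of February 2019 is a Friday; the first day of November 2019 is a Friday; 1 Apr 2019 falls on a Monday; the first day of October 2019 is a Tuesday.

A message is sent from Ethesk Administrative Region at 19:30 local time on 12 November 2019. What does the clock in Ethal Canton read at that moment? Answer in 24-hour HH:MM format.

18:30

1 February 2019 is a Friday, so the first Sunday is February 3.
1 November 2019 is a Friday, so the first Sunday is November 3 and the second is November 10.
Daylight saving runs 3 February – 10 November; 12 November 2019 is outside that window, so Ethesk Administrative Region is on standard time at UTC−10:00.
19:30 Ethesk Administrative Region + 10h = 05:30 UTC (rolling into the next day, 13 November 2019).
1 April 2019 is a Monday, so the first Sunday is April 7 and the second is April 14.
1 October 2019 is a Tuesday, so the first Monday is October 7 and the second is October 14.
At the standard offset (UTC+13:00), 05:30 UTC + 13h = 18:30 Ethal Canton standard time.
Daylight saving runs 14 April – 14 October; the standard-time date in Ethal Canton, 13 November 2019, is outside that window, so Ethal Canton is on standard time at UTC+13:00.
05:30 UTC + 13h = 18:30 Ethal Canton.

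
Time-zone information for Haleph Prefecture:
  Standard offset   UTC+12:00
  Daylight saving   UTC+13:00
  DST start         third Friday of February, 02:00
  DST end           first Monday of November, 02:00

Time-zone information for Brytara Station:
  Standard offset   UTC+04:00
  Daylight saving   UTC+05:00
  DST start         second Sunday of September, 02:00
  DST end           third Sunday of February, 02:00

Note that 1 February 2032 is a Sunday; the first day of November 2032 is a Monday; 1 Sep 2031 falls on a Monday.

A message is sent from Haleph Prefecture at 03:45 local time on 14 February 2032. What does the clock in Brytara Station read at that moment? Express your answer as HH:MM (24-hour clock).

20:45

1 February 2032 is a Sunday, so the first Friday is February 6 and the third is February 20.
1 November 2032 is a Monday, so the first Monday is November 1.
Daylight saving runs 20 February – 1 November; 14 February 2032 is outside that window, so Haleph Prefecture is on standard time at UTC+12:00.
03:45 Haleph Prefecture − 12h = 15:45 UTC (rolling into the previous day, 13 February 2032).
1 September 2031 is a Monday, so the first Sunday is September 7 and the second is September 14.
1 February 2032 is a Sunday, so the first Sunday is February 1 and the third is February 15.
At the standard offset (UTC+04:00), 15:45 UTC + 4h = 19:45 Brytara Station standard time.
The standard-time date in Brytara Station, 13 February 2032, lies within the daylight-saving period (14 September 2031 – 15 February 2032), so Brytara Station is on daylight time, UTC+05:00.
15:45 UTC + 5h = 20:45 Brytara Station.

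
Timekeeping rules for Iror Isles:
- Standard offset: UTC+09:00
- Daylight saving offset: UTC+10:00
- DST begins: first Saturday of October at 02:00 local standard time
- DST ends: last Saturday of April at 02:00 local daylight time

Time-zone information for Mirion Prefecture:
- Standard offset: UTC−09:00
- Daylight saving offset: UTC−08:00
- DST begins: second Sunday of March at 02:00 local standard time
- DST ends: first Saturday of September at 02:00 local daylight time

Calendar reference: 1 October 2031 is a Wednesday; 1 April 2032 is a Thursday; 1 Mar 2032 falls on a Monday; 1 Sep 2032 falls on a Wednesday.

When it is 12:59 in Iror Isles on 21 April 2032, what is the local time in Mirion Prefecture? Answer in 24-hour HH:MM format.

18:59

1 October 2031 is a Wednesday, so the first Saturday is October 4.
1 April 2032 is a Thursday, so Saturdays fall on 3, 10, 17, 24; the last is April 24.
Daylight saving runs 4 October 2031 – 24 April 2032; 21 April 2032 is inside that window, so Iror Isles is at UTC+10:00.
12:59 Iror Isles − 10h = 02:59 UTC.
1 March 2032 is a Monday, so the first Sunday is March 7 and the second is March 14.
1 September 2032 is a Wednesday, so the first Saturday is September 4.
At the standard offset (UTC−09:00), 02:59 UTC − 9h = 17:59 Mirion Prefecture standard time (rolling into the previous day, 20 April 2032).
The standard-time date in Mirion Prefecture, 20 April 2032, falls between 14 March and 4 September, so daylight saving is in effect and Mirion Prefecture is at UTC−08:00.
02:59 UTC − 8h = 18:59 Mirion Prefecture (rolling into the previous day, 20 April 2032).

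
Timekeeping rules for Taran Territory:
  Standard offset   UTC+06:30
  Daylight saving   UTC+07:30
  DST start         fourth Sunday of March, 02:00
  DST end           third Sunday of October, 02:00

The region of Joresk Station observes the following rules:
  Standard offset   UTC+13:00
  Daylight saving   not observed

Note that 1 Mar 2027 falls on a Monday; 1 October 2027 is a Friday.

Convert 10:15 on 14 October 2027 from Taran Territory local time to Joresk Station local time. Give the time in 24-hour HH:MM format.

1 March 2027 is a Monday, so the first Sunday is March 7 and the fourth is March 28.
1 October 2027 is a Friday, so the first Sunday is October 3 and the third is October 17.
14 October 2027 lies within the daylight-saving period (28 March – 17 October), so Taran Territory is on daylight time, UTC+07:30.
10:15 Taran Territory − 7h30m = 02:45 UTC.
Joresk Station stays on UTC+13:00 all year.
02:45 UTC + 13h = 15:45 Joresk Station.

15:45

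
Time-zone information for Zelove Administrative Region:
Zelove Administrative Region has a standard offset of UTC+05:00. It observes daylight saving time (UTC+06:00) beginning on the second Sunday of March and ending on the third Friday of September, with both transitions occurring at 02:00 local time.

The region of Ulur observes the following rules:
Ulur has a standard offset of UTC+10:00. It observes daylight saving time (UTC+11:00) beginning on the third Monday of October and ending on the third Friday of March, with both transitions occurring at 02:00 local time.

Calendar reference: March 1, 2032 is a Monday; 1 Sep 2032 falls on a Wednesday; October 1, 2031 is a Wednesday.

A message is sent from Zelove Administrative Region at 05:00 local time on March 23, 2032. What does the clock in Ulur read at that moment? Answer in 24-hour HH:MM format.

1 March 2032 is a Monday, so the first Sunday is March 7 and the second is March 14.
1 September 2032 is a Wednesday, so the first Friday is September 3 and the third is September 17.
March 23, 2032 lies within the daylight-saving period (14 March – 17 September), so Zelove Administrative Region is on daylight time, UTC+06:00.
05:00 Zelove Administrative Region − 6h = 23:00 UTC (rolling into the previous day, 22 March 2032).
1 October 2031 is a Wednesday, so the first Monday is October 6 and the third is October 20.
1 March 2032 is a Monday, so the first Friday is March 5 and the third is March 19.
At the standard offset (UTC+10:00), 23:00 UTC + 10h = 09:00 Ulur standard time (rolling into the next day, 23 March 2032).
The standard-time date in Ulur, March 23, 2032, is outside the daylight-saving period (20 October 2031 – 19 March 2032), so Ulur is on standard time, UTC+10:00.
23:00 UTC + 10h = 09:00 Ulur (rolling into the next day, 23 March 2032).

09:00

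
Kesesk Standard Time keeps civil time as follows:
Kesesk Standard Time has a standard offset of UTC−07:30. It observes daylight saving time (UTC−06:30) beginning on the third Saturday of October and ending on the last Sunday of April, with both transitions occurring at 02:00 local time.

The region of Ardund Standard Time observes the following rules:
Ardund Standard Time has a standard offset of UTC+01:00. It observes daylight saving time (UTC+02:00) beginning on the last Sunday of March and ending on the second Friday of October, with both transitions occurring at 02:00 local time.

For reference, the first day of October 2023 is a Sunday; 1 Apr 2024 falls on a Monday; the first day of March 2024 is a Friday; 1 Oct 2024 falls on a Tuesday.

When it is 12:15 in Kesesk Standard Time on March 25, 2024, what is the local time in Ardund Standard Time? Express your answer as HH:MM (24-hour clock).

1 October 2023 is a Sunday, so the first Saturday is October 7 and the third is October 21.
1 April 2024 is a Monday, so Sundays fall on 7, 14, 21, 28; the last is April 28.
Daylight saving runs 21 October 2023 – 28 April 2024; March 25, 2024 is inside that window, so Kesesk Standard Time is at UTC−06:30.
12:15 Kesesk Standard Time + 6h30m = 18:45 UTC.
1 March 2024 is a Friday, so Sundays fall on 3, 10, 17, 24, 31; the last is March 31.
1 October 2024 is a Tuesday, so the first Friday is October 4 and the second is October 11.
At the standard offset (UTC+01:00), 18:45 UTC + 1h = 19:45 Ardund Standard Time standard time.
The standard-time date in Ardund Standard Time, March 25, 2024, is outside the daylight-saving period (31 March – 11 October), so Ardund Standard Time is on standard time, UTC+01:00.
18:45 UTC + 1h = 19:45 Ardund Standard Time.

19:45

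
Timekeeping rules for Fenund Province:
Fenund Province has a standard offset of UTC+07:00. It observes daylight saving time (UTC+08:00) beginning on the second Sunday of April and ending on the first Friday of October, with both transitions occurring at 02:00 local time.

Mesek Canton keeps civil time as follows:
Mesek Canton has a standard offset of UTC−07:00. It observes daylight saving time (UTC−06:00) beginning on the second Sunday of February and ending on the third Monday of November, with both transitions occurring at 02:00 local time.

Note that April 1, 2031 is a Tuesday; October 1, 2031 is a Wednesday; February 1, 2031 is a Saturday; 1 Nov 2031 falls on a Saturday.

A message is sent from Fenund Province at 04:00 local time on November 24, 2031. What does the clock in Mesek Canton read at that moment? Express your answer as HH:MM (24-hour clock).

14:00

1 April 2031 is a Tuesday, so the first Sunday is April 6 and the second is April 13.
1 October 2031 is a Wednesday, so the first Friday is October 3.
November 24, 2031 is outside the daylight-saving period (13 April – 3 October), so Fenund Province is on standard time, UTC+07:00.
04:00 Fenund Province − 7h = 21:00 UTC (rolling into the previous day, 23 November 2031).
1 February 2031 is a Saturday, so the first Sunday is February 2 and the second is February 9.
1 November 2031 is a Saturday, so the first Monday is November 3 and the third is November 17.
At the standard offset (UTC−07:00), 21:00 UTC − 7h = 14:00 Mesek Canton standard time.
Daylight saving runs 9 February – 17 November; the standard-time date in Mesek Canton, November 23, 2031, is outside that window, so Mesek Canton is on standard time at UTC−07:00.
21:00 UTC − 7h = 14:00 Mesek Canton.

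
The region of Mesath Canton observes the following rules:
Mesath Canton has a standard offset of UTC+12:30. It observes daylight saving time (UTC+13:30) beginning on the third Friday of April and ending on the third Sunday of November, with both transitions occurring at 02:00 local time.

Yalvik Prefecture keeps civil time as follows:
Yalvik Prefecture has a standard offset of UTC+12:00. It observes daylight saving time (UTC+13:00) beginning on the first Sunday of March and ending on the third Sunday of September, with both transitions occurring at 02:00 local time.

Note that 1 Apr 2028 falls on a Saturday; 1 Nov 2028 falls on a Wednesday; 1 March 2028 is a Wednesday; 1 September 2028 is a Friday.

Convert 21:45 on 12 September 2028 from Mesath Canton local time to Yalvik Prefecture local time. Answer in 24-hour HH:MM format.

1 April 2028 is a Saturday, so the first Friday is April 7 and the third is April 21.
1 November 2028 is a Wednesday, so the first Sunday is November 5 and the third is November 19.
12 September 2028 lies within the daylight-saving period (21 April – 19 November), so Mesath Canton is on daylight time, UTC+13:30.
21:45 Mesath Canton − 13h30m = 08:15 UTC.
1 March 2028 is a Wednesday, so the first Sunday is March 5.
1 September 2028 is a Friday, so the first Sunday is September 3 and the third is September 17.
At the standard offset (UTC+12:00), 08:15 UTC + 12h = 20:15 Yalvik Prefecture standard time.
The standard-time date in Yalvik Prefecture, 12 September 2028, lies within the daylight-saving period (5 March – 17 September), so Yalvik Prefecture is on daylight time, UTC+13:00.
08:15 UTC + 13h = 21:15 Yalvik Prefecture.

21:15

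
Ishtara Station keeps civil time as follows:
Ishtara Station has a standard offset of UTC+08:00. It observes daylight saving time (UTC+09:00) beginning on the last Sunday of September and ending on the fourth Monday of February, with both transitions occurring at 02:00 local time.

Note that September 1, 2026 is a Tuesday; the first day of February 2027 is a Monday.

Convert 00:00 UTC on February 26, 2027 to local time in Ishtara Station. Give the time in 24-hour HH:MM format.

08:00

1 September 2026 is a Tuesday, so Sundays fall on 6, 13, 20, 27; the last is September 27.
1 February 2027 is a Monday, so the first Monday is February 1 and the fourth is February 22.
At the standard offset (UTC+08:00), 00:00 UTC + 8h = 08:00 Ishtara Station standard time.
Daylight saving runs 27 September 2026 – 22 February 2027; the standard-time date in Ishtara Station, February 26, 2027, is outside that window, so Ishtara Station is on standard time at UTC+08:00.
00:00 UTC + 8h = 08:00 local.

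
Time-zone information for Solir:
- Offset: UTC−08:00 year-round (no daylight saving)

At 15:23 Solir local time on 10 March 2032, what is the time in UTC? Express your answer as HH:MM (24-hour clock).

23:23

Solir stays on UTC−08:00 all year.
15:23 local + 8h = 23:23 UTC.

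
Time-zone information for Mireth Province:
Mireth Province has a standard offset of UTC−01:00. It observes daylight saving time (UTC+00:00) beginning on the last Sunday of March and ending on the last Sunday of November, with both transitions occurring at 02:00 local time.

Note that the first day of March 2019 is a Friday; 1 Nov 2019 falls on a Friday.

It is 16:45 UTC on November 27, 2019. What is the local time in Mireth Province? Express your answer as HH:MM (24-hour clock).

15:45

1 March 2019 is a Friday, so Sundays fall on 3, 10, 17, 24, 31; the last is March 31.
1 November 2019 is a Friday, so Sundays fall on 3, 10, 17, 24; the last is November 24.
At the standard offset (UTC−01:00), 16:45 UTC − 1h = 15:45 Mireth Province standard time.
The standard-time date in Mireth Province, November 27, 2019, is outside the daylight-saving period (31 March – 24 November), so Mireth Province is on standard time, UTC−01:00.
16:45 UTC − 1h = 15:45 local.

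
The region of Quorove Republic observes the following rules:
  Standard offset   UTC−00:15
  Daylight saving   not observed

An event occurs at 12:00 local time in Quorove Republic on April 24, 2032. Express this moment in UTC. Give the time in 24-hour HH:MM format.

12:15

Quorove Republic has no daylight saving, so its offset is UTC−00:15 year-round.
12:00 local + 0h15m = 12:15 UTC.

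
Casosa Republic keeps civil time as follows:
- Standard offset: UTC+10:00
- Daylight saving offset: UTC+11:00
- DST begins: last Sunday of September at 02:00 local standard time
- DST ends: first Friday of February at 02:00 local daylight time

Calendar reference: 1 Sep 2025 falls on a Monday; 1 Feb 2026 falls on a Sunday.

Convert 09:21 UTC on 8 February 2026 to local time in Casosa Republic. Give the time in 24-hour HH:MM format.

19:21

1 September 2025 is a Monday, so Sundays fall on 7, 14, 21, 28; the last is September 28.
1 February 2026 is a Sunday, so the first Friday is February 6.
At the standard offset (UTC+10:00), 09:21 UTC + 10h = 19:21 Casosa Republic standard time.
Daylight saving runs 28 September 2025 – 6 February 2026; the standard-time date in Casosa Republic, 8 February 2026, is outside that window, so Casosa Republic is on standard time at UTC+10:00.
09:21 UTC + 10h = 19:21 local.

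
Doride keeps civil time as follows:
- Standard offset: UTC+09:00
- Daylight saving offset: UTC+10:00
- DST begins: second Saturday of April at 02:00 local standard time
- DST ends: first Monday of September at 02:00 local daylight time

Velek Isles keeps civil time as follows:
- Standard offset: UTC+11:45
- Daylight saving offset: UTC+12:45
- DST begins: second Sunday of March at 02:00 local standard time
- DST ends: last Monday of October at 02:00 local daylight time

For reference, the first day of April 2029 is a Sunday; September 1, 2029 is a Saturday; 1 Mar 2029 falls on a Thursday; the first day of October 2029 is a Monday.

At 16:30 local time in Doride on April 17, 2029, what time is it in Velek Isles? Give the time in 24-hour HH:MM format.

1 April 2029 is a Sunday, so the first Saturday is April 7 and the second is April 14.
1 September 2029 is a Saturday, so the first Monday is September 3.
April 17, 2029 lies within the daylight-saving period (14 April – 3 September), so Doride is on daylight time, UTC+10:00.
16:30 Doride − 10h = 06:30 UTC.
1 March 2029 is a Thursday, so the first Sunday is March 4 and the second is March 11.
1 October 2029 is a Monday, so Mondays fall on 1, 8, 15, 22, 29; the last is October 29.
At the standard offset (UTC+11:45), 06:30 UTC + 11h45m = 18:15 Velek Isles standard time.
The standard-time date in Velek Isles, April 17, 2029, lies within the daylight-saving period (11 March – 29 October), so Velek Isles is on daylight time, UTC+12:45.
06:30 UTC + 12h45m = 19:15 Velek Isles.

19:15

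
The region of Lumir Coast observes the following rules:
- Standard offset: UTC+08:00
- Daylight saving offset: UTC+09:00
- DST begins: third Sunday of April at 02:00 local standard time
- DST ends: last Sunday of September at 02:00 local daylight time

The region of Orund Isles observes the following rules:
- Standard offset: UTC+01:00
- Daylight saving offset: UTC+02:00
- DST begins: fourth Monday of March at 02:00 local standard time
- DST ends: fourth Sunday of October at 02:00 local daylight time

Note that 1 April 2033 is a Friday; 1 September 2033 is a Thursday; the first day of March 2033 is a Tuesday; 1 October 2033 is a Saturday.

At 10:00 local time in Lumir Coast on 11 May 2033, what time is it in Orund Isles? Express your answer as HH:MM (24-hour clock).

1 April 2033 is a Friday, so the first Sunday is April 3 and the third is April 17.
1 September 2033 is a Thursday, so Sundays fall on 4, 11, 18, 25; the last is September 25.
Daylight saving runs 17 April – 25 September; 11 May 2033 is inside that window, so Lumir Coast is at UTC+09:00.
10:00 Lumir Coast − 9h = 01:00 UTC.
1 March 2033 is a Tuesday, so the first Monday is March 7 and the fourth is March 28.
1 October 2033 is a Saturday, so the first Sunday is October 2 and the fourth is October 23.
At the standard offset (UTC+01:00), 01:00 UTC + 1h = 02:00 Orund Isles standard time.
Daylight saving runs 28 March – 23 October; the standard-time date in Orund Isles, 11 May 2033, is inside that window, so Orund Isles is at UTC+02:00.
01:00 UTC + 2h = 03:00 Orund Isles.

03:00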